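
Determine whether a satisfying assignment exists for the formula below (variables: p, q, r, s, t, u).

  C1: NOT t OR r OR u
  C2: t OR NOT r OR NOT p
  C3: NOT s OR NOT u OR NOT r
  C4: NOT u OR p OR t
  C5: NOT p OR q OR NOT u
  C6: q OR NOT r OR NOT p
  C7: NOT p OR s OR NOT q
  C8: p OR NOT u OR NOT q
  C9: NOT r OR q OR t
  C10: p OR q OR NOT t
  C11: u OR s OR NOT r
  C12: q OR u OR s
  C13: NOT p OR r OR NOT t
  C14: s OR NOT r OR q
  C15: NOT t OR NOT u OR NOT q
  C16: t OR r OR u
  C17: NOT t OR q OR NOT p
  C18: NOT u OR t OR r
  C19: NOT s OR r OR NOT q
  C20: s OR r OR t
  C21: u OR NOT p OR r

Try t = true.
Try r = true.
Try s = true.
Unit clause (NOT u) forces u = false.
Try q = true.
No clause remains; p is free.
A satisfying assignment: p: true; q: true; r: true; s: true; t: true; u: false.

Yes, satisfiable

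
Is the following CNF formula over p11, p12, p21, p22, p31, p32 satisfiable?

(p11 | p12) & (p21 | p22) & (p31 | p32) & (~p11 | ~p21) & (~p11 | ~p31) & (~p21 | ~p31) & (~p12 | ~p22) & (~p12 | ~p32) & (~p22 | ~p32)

Try p11 = 1.
From the singleton clause (~p21), p21 = 0.
From the singleton clause (p22), p22 = 1.
From the singleton clause (~p31), p31 = 0.
From the singleton clause (p32), p32 = 1.
Now (~p32) is unsatisfied and unit — conflict.
Backtrack on p11: now try p11 = 0.
From the singleton clause (p12), p12 = 1.
From the singleton clause (~p22), p22 = 0.
From the singleton clause (p21), p21 = 1.
From the singleton clause (~p31), p31 = 0.
From the singleton clause (p32), p32 = 1.
Now (~p32) is unsatisfied and unit — conflict.
Neither p11 = 1 nor p11 = 0 works.
No assignment satisfies every clause.

No, unsatisfiable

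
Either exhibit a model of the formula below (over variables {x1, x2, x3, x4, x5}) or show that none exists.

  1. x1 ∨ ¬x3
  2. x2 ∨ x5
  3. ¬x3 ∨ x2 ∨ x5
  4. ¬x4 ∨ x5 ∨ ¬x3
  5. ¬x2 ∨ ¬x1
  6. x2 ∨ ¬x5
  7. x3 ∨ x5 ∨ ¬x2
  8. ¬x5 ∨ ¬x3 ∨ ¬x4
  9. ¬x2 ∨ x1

UNSATISFIABLE

Case x1 = True:
(¬x2) alone gives x2 = False.
(x5) alone gives x5 = True.
That conflicts with the unit clause (¬x5).
Undo x1 and try x1 = False.
(¬x3) alone gives x3 = False.
(¬x2) alone gives x2 = False.
(x5) alone gives x5 = True.
That conflicts with the unit clause (¬x5).
Neither x1 = True nor x1 = False works.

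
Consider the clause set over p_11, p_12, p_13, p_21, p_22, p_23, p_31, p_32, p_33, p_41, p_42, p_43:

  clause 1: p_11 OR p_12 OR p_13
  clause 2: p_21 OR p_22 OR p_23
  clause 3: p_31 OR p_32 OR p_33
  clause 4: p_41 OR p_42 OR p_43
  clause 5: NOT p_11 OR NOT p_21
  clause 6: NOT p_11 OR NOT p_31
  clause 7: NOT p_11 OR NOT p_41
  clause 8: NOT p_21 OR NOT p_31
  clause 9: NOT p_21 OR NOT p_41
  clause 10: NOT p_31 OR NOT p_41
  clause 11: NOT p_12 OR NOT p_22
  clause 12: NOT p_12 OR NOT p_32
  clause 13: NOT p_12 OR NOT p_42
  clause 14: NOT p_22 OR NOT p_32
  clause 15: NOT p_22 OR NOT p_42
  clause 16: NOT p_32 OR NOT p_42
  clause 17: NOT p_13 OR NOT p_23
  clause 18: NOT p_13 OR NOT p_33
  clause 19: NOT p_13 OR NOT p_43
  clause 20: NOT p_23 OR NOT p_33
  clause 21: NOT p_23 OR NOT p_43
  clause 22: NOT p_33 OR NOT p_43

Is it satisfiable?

No, unsatisfiable

Try p_11 = false.
Try p_12 = true.
From the singleton clause (NOT p_22), p_22 = false.
From the singleton clause (NOT p_32), p_32 = false.
From the singleton clause (NOT p_42), p_42 = false.
Try p_21 = true.
From the singleton clause (NOT p_31), p_31 = false.
From the singleton clause (p_33), p_33 = true.
From the singleton clause (NOT p_41), p_41 = false.
From the singleton clause (p_43), p_43 = true.
But (NOT p_43) is also a unit clause — contradiction.
Backtrack on p_21: now try p_21 = false.
From the singleton clause (p_23), p_23 = true.
From the singleton clause (NOT p_13), p_13 = false.
From the singleton clause (NOT p_33), p_33 = false.
From the singleton clause (p_31), p_31 = true.
From the singleton clause (NOT p_41), p_41 = false.
From the singleton clause (p_43), p_43 = true.
But (NOT p_43) is also a unit clause — contradiction.
Either choice for p_21 ends in contradiction.
Backtrack on p_12: now try p_12 = false.
From the singleton clause (p_13), p_13 = true.
From the singleton clause (NOT p_23), p_23 = false.
From the singleton clause (NOT p_33), p_33 = false.
From the singleton clause (NOT p_43), p_43 = false.
Try p_21 = true.
From the singleton clause (NOT p_31), p_31 = false.
From the singleton clause (p_32), p_32 = true.
From the singleton clause (NOT p_41), p_41 = false.
From the singleton clause (p_42), p_42 = true.
But (NOT p_42) is also a unit clause — contradiction.
Backtrack on p_21: now try p_21 = false.
From the singleton clause (p_22), p_22 = true.
From the singleton clause (NOT p_32), p_32 = false.
From the singleton clause (p_31), p_31 = true.
From the singleton clause (NOT p_41), p_41 = false.
From the singleton clause (p_42), p_42 = true.
But (NOT p_42) is also a unit clause — contradiction.
Either choice for p_21 ends in contradiction.
Either choice for p_12 ends in contradiction.
Backtrack on p_11: now try p_11 = true.
From the singleton clause (NOT p_21), p_21 = false.
From the singleton clause (NOT p_31), p_31 = false.
From the singleton clause (NOT p_41), p_41 = false.
Try p_22 = true.
From the singleton clause (NOT p_12), p_12 = false.
From the singleton clause (NOT p_32), p_32 = false.
From the singleton clause (p_33), p_33 = true.
From the singleton clause (NOT p_42), p_42 = false.
From the singleton clause (p_43), p_43 = true.
But (NOT p_43) is also a unit clause — contradiction.
Backtrack on p_22: now try p_22 = false.
From the singleton clause (p_23), p_23 = true.
From the singleton clause (NOT p_13), p_13 = false.
From the singleton clause (NOT p_33), p_33 = false.
From the singleton clause (p_32), p_32 = true.
From the singleton clause (NOT p_12), p_12 = false.
From the singleton clause (NOT p_42), p_42 = false.
From the singleton clause (p_43), p_43 = true.
But (NOT p_43) is also a unit clause — contradiction.
Either choice for p_22 ends in contradiction.
Either choice for p_11 ends in contradiction.
No assignment satisfies every clause.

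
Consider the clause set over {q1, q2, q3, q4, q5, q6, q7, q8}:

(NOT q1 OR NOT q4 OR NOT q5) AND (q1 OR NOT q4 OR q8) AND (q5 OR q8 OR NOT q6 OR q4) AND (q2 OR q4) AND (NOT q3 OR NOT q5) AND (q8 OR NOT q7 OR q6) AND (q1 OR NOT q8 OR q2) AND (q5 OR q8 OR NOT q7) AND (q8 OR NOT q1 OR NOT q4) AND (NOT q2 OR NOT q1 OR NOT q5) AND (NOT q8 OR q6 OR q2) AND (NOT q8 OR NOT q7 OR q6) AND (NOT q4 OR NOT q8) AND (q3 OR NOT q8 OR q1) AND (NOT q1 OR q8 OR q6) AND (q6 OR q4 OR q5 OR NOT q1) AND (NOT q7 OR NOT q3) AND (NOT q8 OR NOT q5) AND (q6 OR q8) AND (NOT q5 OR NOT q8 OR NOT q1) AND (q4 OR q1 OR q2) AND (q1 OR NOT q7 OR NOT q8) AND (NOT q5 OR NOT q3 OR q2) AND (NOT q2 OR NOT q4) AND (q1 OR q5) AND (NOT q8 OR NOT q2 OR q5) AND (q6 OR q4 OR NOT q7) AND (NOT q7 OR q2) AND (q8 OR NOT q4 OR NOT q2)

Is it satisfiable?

Try q2 = true.
Unit clause (NOT q4) forces q4 = false.
Try q3 = false.
Try q1 = false.
Unit clause (NOT q8) forces q8 = false.
Unit clause (q6) forces q6 = true.
Unit clause (q5) forces q5 = true.
No clause remains; q7 is free.
A satisfying assignment: q1 ↦ false, q2 ↦ true, q3 ↦ false, q4 ↦ false, q5 ↦ true, q6 ↦ true, q7 ↦ true, q8 ↦ false.

Satisfiable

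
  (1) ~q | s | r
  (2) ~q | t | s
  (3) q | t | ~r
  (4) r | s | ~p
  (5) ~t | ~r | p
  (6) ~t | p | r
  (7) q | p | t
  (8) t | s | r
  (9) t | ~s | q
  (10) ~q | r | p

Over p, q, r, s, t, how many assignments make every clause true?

9

There are 2^5 = 32 truth assignments over (p, q, r, s, t).
Split on p. With p = 1, the clauses containing p are satisfied and ~p drops from the rest; 8 of the 2^4 = 16 assignments to the other variables satisfy what remains.
With p = 0, by the same count on the reduced clause set, 1 assignment works.
Total: 8 + 1 = 9.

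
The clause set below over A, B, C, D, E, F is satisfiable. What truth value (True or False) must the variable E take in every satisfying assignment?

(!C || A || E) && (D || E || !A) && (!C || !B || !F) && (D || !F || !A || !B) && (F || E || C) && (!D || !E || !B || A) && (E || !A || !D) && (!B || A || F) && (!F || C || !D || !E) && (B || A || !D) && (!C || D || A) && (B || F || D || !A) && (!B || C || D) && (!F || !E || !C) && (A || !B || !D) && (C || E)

True

Suppose E = false.
From the singleton clause (C), C = true.
From the singleton clause (A), A = true.
From the singleton clause (D), D = true.
Now (!D) is unsatisfied and unit — conflict.
So every satisfying assignment has E = True.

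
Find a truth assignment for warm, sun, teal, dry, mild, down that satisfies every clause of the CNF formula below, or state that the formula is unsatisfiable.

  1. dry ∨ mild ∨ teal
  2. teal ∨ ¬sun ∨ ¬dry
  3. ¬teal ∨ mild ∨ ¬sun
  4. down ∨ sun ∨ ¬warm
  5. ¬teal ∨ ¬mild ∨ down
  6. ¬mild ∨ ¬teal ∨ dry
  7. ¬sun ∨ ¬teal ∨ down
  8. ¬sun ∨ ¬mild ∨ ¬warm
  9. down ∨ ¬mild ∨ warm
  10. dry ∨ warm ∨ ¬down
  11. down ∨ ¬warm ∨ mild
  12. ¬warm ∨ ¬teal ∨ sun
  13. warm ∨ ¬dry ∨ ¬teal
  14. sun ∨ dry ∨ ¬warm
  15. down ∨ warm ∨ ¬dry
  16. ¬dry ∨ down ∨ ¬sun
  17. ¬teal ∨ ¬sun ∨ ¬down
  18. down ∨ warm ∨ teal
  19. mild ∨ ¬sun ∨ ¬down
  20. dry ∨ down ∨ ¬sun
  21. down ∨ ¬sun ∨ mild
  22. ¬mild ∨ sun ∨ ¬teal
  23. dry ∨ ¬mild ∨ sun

Branch on dry: set dry = True.
Branch on teal: set teal = False.
From the singleton clause (¬sun), sun = False.
Branch on down: set down = True.
Every clause is now satisfied; warm, mild are unconstrained.

warm: True, sun: False, teal: False, dry: True, mild: True, down: True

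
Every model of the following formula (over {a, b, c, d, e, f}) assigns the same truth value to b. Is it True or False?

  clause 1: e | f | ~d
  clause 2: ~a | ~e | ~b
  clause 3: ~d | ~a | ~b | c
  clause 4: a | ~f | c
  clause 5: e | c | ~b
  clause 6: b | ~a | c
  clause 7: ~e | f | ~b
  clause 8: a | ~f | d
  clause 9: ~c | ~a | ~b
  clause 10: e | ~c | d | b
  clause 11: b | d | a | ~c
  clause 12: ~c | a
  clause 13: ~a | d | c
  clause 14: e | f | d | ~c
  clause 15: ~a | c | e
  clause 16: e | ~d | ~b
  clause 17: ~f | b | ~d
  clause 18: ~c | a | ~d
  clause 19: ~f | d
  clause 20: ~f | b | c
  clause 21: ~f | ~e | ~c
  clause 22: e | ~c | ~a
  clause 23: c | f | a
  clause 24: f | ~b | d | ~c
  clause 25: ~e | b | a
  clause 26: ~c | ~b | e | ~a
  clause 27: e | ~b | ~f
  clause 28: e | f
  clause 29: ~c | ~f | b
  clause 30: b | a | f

False

Suppose b = 1.
Case a = 0:
From the singleton clause (~c), c = 0.
From the singleton clause (~f), f = 0.
But (f) is also a unit clause — contradiction.
So a must be the other value — set a = 1.
From the singleton clause (~e), e = 0.
From the singleton clause (c), c = 1.
But (~c) is also a unit clause — contradiction.
Both values of a lead to a conflict.
So every satisfying assignment has b = False.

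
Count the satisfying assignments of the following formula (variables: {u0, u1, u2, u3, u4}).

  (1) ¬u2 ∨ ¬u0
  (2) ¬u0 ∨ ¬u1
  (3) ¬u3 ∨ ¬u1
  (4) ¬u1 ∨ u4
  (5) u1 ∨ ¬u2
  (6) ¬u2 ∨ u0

9

There are 2^5 = 32 truth assignments over (u0, u1, u2, u3, u4).
Split on u3. With u3 = True, the clauses containing u3 are satisfied and ¬u3 drops from the rest; 4 of the 2^4 = 16 assignments to the other variables satisfy what remains.
With u3 = False, by the same count on the reduced clause set, 5 assignments work.
(One model: u0=F, u1=F, u2=F, u3=F, u4=F.)
Total: 4 + 5 = 9.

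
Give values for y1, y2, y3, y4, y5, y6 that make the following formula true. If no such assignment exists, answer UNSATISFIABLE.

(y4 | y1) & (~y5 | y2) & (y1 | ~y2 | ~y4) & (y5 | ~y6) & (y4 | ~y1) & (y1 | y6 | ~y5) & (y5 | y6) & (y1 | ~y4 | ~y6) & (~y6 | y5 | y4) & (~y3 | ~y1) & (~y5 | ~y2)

Suppose y4 = 1.
Suppose y5 = 0.
(~y6) alone gives y6 = 0.
But (y6) is also a unit clause — contradiction.
That branch fails; take y5 = 1 instead.
(y2) alone gives y2 = 1.
But (~y2) is also a unit clause — contradiction.
Neither y5 = 1 nor y5 = 0 works.
That branch fails; take y4 = 0 instead.
(y1) alone gives y1 = 1.
But (~y1) is also a unit clause — contradiction.
Neither y4 = 1 nor y4 = 0 works.

UNSATISFIABLE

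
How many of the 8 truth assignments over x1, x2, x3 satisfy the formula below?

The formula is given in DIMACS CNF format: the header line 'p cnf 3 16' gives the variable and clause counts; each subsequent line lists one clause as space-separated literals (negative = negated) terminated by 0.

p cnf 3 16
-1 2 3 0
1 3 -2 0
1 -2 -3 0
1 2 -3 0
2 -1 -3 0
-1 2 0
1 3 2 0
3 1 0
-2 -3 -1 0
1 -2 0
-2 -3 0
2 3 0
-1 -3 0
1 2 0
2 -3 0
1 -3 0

There are 2^3 = 8 truth assignments over (x1, x2, x3).
Split on x3. With x3 = True, the clauses containing x3 are satisfied and ¬x3 drops from the rest; 0 of the 2^2 = 4 assignments to the other variables satisfy what remains.
With x3 = False, by the same count on the reduced clause set, 1 assignment works.
Total: 0 + 1 = 1.

1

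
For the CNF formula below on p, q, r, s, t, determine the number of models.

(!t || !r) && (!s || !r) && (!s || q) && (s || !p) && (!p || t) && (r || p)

There are 2^5 = 32 truth assignments over (p, q, r, s, t).
Split on p. With p = true, the clauses containing p are satisfied and !p drops from the rest; 1 of the 2^4 = 16 assignments to the other variables satisfy what remains.
With p = false, by the same count on the reduced clause set, 2 assignments work.
(One model: p=F, q=F, r=T, s=F, t=F.)
Total: 1 + 2 = 3.

3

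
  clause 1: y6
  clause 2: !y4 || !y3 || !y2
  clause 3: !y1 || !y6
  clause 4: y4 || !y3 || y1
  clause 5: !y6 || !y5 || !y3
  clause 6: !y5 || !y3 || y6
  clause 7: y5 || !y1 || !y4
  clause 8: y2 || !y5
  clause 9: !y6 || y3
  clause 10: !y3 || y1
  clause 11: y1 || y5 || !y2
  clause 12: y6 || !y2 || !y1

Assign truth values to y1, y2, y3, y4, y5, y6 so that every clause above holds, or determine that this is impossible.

From the singleton clause (y6), y6 = true.
From the singleton clause (!y1), y1 = false.
From the singleton clause (y3), y3 = true.
Now (!y3) is unsatisfied and unit — conflict.

UNSATISFIABLE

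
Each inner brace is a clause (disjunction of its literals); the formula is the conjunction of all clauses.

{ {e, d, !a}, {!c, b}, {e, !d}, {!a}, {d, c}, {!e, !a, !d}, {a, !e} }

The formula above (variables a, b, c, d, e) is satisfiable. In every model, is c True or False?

Suppose c = false.
From the singleton clause (!a), a = false.
From the singleton clause (d), d = true.
From the singleton clause (e), e = true.
That conflicts with the unit clause (!e).
So every satisfying assignment has c = True.

True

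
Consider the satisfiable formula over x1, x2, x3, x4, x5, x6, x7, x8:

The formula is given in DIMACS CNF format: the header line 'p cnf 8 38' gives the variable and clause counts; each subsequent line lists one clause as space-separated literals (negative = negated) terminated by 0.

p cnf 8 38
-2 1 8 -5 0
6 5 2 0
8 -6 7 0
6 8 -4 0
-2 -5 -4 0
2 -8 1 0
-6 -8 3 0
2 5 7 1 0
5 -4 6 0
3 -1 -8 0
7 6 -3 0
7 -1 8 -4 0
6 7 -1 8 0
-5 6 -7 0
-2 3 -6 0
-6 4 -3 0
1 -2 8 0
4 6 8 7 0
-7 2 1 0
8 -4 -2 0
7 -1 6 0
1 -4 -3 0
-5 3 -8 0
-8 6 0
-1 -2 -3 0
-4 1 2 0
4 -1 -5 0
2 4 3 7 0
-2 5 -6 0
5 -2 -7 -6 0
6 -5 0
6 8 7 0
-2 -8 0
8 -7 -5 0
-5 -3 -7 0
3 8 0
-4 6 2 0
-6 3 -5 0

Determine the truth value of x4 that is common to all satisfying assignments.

Suppose x4 = False.
Suppose x6 = False.
Unit clause (¬x8) forces x8 = False.
Unit clause (x7) forces x7 = True.
Unit clause (¬x5) forces x5 = False.
Unit clause (x2) forces x2 = True.
Unit clause (x1) forces x1 = True.
Unit clause (¬x3) forces x3 = False.
That conflicts with the unit clause (x3).
Backtrack on x6: now try x6 = True.
Unit clause (¬x3) forces x3 = False.
Unit clause (¬x8) forces x8 = False.
That conflicts with the unit clause (x8).
Either choice for x6 ends in contradiction.
So every satisfying assignment has x4 = True.

True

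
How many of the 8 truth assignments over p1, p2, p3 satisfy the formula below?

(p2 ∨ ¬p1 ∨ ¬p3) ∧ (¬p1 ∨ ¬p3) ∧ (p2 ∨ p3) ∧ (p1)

1

There are 2^3 = 8 truth assignments over (p1, p2, p3).
Split on p2. With p2 = True, the clauses containing p2 are satisfied and ¬p2 drops from the rest; 1 of the 2^2 = 4 assignments to the other variables satisfy what remains.
With p2 = False, by the same count on the reduced clause set, 0 assignments work.
Total: 1 + 0 = 1.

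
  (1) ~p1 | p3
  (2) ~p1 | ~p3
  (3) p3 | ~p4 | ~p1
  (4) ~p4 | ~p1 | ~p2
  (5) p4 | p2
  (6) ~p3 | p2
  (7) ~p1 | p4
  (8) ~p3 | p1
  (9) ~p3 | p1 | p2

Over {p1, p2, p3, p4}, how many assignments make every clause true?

3

There are 2^4 = 16 truth assignments over (p1, p2, p3, p4).
Check each against the 9 clauses (columns in the order p1, p2, p3, p4):
  F F F F  ✗ fails (p4 | p2)
  F F F T  ✓ satisfies all
  F F T F  ✗ fails (p4 | p2)
  F F T T  ✗ fails (~p3 | p2)
  F T F F  ✓ satisfies all
  F T F T  ✓ satisfies all
  F T T F  ✗ fails (~p3 | p1)
  F T T T  ✗ fails (~p3 | p1)
  T F F F  ✗ fails (~p1 | p3)
  T F F T  ✗ fails (~p1 | p3)
  T F T F  ✗ fails (~p1 | ~p3)
  T F T T  ✗ fails (~p1 | ~p3)
  T T F F  ✗ fails (~p1 | p3)
  T T F T  ✗ fails (~p1 | p3)
  T T T F  ✗ fails (~p1 | ~p3)
  T T T T  ✗ fails (~p1 | ~p3)
3 of the 16 rows are models.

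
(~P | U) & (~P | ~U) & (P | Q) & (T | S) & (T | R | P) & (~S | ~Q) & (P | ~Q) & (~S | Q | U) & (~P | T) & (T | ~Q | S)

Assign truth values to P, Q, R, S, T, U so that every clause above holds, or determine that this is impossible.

UNSATISFIABLE

Case P = 0:
(Q) alone gives Q = 1.
Now (~Q) is unsatisfied and unit — conflict.
So P must be the other value — set P = 1.
(U) alone gives U = 1.
Now (~U) is unsatisfied and unit — conflict.
Both values of P lead to a conflict.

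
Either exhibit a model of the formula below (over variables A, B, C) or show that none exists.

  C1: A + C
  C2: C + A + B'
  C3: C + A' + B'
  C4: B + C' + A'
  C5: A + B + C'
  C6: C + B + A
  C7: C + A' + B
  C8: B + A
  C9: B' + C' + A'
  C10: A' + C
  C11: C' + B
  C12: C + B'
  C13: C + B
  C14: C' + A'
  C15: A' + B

A=0; B=1; C=1

Suppose A = 0.
From the singleton clause (C), C = 1.
From the singleton clause (B), B = 1.
Every clause now holds.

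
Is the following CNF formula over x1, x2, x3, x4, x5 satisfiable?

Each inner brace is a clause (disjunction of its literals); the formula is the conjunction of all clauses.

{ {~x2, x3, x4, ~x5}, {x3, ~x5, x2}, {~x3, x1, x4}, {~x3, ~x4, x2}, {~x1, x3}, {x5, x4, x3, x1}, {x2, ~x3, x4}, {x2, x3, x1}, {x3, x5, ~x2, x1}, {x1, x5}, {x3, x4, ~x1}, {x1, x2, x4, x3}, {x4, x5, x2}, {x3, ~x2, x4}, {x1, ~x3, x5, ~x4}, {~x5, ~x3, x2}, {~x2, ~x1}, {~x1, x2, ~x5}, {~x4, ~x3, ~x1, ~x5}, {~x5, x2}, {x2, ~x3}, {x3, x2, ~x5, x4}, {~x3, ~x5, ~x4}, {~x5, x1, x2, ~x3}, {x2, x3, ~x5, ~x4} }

Yes, satisfiable

Case x1 = 0:
Unit clause (x5) forces x5 = 1.
Unit clause (x2) forces x2 = 1.
Case x3 = 0:
Unit clause (x4) forces x4 = 1.
Every clause now holds.
A satisfying assignment: x1: 0, x2: 1, x3: 0, x4: 1, x5: 1.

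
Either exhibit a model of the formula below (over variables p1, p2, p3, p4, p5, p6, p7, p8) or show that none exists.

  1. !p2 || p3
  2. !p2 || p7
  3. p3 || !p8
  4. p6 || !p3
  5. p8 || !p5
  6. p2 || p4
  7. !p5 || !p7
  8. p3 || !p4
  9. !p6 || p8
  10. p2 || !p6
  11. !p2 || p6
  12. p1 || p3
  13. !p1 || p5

p1=false; p2=true; p3=true; p4=false; p5=false; p6=true; p7=true; p8=true

Try p2 = true.
From the singleton clause (p3), p3 = true.
From the singleton clause (p7), p7 = true.
From the singleton clause (p6), p6 = true.
From the singleton clause (!p5), p5 = false.
From the singleton clause (p8), p8 = true.
From the singleton clause (!p1), p1 = false.
All clauses hold; p4 can take either value.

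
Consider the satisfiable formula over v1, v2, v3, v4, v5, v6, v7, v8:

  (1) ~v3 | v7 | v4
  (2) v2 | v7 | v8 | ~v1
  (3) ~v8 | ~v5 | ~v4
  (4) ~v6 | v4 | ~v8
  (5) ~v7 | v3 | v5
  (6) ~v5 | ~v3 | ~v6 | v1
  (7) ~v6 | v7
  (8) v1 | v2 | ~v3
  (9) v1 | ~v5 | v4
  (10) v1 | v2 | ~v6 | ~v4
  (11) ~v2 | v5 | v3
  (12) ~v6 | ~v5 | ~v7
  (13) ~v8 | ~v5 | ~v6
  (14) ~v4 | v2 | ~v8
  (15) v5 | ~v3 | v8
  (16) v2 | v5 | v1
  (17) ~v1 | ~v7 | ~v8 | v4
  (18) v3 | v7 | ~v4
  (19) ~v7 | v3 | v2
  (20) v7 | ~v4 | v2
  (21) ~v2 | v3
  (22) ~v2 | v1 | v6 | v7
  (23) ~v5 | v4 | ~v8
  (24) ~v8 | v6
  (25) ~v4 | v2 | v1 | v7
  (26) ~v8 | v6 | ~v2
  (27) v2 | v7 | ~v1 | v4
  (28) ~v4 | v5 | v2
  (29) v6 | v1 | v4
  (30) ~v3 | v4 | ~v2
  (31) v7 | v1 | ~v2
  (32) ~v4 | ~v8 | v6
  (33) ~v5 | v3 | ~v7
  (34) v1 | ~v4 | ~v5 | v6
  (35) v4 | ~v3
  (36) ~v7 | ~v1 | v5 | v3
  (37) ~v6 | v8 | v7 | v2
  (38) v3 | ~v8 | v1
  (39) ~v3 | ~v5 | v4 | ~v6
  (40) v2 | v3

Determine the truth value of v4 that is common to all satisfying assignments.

True

Suppose v4 = 0.
The clause (~v3) is unit, so v3 = 0.
The clause (~v2) is unit, so v2 = 0.
Now (v2) is unsatisfied and unit — conflict.
So every satisfying assignment has v4 = True.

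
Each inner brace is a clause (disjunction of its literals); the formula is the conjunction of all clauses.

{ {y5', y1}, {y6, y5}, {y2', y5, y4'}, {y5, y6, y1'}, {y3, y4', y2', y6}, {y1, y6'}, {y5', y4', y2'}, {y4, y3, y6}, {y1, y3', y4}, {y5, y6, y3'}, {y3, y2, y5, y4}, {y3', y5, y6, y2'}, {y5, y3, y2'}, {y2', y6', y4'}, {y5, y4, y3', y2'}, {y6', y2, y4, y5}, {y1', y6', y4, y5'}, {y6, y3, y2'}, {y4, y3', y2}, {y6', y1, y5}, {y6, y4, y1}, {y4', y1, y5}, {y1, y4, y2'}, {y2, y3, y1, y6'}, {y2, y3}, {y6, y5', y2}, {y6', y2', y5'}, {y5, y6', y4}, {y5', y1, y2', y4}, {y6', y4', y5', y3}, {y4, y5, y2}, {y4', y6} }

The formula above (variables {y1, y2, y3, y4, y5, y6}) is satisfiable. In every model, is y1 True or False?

Suppose y1 = 0.
(y5') alone gives y5 = 0.
(y6) alone gives y6 = 1.
That conflicts with the unit clause (y6').
So every satisfying assignment has y1 = True.

True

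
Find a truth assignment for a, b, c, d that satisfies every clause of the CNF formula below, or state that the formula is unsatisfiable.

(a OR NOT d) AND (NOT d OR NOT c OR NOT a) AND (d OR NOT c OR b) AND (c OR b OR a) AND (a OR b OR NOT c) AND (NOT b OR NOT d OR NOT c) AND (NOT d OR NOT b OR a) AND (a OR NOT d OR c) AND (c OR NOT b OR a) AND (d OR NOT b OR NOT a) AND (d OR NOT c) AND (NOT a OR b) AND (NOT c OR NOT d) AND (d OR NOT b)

a: true, b: true, c: false, d: true

Suppose a = true.
From the singleton clause (b), b = true.
From the singleton clause (d), d = true.
From the singleton clause (NOT c), c = false.
This assignment satisfies each clause.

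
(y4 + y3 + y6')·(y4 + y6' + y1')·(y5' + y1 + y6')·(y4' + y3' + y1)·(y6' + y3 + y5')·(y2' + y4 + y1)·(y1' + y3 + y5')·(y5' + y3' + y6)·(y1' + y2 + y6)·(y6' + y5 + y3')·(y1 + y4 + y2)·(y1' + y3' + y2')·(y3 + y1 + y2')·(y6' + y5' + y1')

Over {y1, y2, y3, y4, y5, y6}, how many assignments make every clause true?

There are 2^6 = 64 truth assignments over (y1, y2, y3, y4, y5, y6).
Split on y1. With y1 = 1, the clauses containing y1 are satisfied and y1' drops from the rest; 4 of the 2^5 = 32 assignments to the other variables satisfy what remains.
With y1 = 0, by the same count on the reduced clause set, 3 assignments work.
(One model: y1=F, y2=F, y3=F, y4=T, y5=F, y6=F.)
Total: 4 + 3 = 7.

7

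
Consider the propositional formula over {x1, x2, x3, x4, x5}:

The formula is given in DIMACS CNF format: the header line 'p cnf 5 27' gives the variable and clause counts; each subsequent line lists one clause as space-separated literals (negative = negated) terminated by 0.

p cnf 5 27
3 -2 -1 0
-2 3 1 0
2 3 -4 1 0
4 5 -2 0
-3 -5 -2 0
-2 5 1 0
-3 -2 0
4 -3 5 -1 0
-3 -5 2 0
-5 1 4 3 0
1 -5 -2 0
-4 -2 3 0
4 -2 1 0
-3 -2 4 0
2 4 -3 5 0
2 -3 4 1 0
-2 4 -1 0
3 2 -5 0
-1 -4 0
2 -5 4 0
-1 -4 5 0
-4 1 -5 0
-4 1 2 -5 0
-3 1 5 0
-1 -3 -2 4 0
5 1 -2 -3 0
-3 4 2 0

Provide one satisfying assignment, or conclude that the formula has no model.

Suppose x3 = False.
Suppose x2 = False.
From the singleton clause (¬x5), x5 = False.
Suppose x4 = False.
All clauses hold; x1 can take either value.

x1 ↦ False; x2 ↦ False; x3 ↦ False; x4 ↦ False; x5 ↦ False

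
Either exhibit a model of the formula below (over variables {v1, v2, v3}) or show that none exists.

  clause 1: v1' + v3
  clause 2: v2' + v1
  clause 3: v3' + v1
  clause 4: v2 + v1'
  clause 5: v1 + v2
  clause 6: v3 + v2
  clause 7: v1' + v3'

Branch on v1: set v1 = 0.
(v2') alone gives v2 = 0.
That conflicts with the unit clause (v2).
Backtrack on v1: now try v1 = 1.
(v3) alone gives v3 = 1.
That conflicts with the unit clause (v3').
Either choice for v1 ends in contradiction.

UNSATISFIABLE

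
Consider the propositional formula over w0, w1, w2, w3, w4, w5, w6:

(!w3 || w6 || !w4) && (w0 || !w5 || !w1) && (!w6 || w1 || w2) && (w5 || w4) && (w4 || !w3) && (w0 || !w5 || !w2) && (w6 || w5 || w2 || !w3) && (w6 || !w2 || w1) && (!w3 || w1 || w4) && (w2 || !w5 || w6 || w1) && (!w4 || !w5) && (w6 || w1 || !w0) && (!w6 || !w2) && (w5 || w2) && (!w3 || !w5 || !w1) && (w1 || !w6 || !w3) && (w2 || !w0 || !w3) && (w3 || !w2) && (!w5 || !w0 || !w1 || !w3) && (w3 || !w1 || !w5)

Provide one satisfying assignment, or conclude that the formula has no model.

Suppose w5 = true.
Unit clause (!w4) forces w4 = false.
Unit clause (!w3) forces w3 = false.
Unit clause (!w2) forces w2 = false.
Unit clause (!w1) forces w1 = false.
Unit clause (!w6) forces w6 = false.
But (w6) is also a unit clause — contradiction.
Undo w5 and try w5 = false.
Unit clause (w4) forces w4 = true.
Unit clause (w2) forces w2 = true.
Unit clause (!w6) forces w6 = false.
Unit clause (!w3) forces w3 = false.
But (w3) is also a unit clause — contradiction.
Either choice for w5 ends in contradiction.

UNSATISFIABLE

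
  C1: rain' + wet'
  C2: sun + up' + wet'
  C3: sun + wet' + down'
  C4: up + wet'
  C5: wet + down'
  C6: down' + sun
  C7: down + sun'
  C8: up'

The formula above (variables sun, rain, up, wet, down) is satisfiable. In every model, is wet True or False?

False

Suppose wet = 1.
The clause (rain') is unit, so rain = 0.
The clause (up) is unit, so up = 1.
But (up') is also a unit clause — contradiction.
So every satisfying assignment has wet = False.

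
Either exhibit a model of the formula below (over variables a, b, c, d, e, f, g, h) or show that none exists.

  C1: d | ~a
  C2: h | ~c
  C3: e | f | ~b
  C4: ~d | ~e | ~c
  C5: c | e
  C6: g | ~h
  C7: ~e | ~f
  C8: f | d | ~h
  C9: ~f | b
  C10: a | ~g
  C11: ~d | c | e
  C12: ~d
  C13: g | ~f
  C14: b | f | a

a=0, b=1, c=0, d=0, e=1, f=0, g=0, h=0

Unit clause (~d) forces d = 0.
Unit clause (~a) forces a = 0.
Unit clause (~g) forces g = 0.
Unit clause (~h) forces h = 0.
Unit clause (~c) forces c = 0.
Unit clause (e) forces e = 1.
Unit clause (~f) forces f = 0.
Unit clause (b) forces b = 1.
This assignment satisfies each clause.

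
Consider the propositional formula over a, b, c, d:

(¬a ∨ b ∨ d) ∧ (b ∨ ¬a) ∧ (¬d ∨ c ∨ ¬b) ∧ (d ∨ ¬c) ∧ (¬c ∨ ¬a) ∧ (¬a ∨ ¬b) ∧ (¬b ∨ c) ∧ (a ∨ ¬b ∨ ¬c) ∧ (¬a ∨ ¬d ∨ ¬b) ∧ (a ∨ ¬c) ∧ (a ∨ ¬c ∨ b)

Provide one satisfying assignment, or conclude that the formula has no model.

Branch on b: set b = False.
(¬a) alone gives a = False.
(¬c) alone gives c = False.
All clauses hold; d can take either value.

a: False,  b: False,  c: False,  d: True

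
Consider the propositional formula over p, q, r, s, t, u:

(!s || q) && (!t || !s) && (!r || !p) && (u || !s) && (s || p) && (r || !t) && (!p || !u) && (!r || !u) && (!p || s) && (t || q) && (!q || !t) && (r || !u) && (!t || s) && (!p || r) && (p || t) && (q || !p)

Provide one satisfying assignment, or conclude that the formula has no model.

UNSATISFIABLE

Suppose s = false.
From the singleton clause (p), p = true.
But (!p) is also a unit clause — contradiction.
That branch fails; take s = true instead.
From the singleton clause (q), q = true.
From the singleton clause (!t), t = false.
From the singleton clause (u), u = true.
From the singleton clause (!p), p = false.
But (p) is also a unit clause — contradiction.
Neither s = true nor s = false works.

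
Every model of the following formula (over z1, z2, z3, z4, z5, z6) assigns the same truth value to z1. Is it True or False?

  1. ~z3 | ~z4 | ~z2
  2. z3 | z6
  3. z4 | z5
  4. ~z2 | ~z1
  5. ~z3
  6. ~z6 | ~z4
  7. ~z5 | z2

Suppose z1 = 1.
(~z2) alone gives z2 = 0.
(~z3) alone gives z3 = 0.
(z6) alone gives z6 = 1.
(~z4) alone gives z4 = 0.
(z5) alone gives z5 = 1.
Now (~z5) is unsatisfied and unit — conflict.
So every satisfying assignment has z1 = False.

False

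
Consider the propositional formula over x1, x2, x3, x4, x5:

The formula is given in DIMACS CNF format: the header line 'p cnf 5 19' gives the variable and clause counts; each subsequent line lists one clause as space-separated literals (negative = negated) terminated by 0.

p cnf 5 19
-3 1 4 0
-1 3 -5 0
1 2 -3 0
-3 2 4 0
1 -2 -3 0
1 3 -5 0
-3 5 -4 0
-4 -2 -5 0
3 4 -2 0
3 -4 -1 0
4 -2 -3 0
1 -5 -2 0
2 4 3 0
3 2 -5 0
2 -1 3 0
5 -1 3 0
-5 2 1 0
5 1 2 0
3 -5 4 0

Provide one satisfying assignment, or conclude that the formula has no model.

x1: True,  x2: False,  x3: True,  x4: True,  x5: True

Branch on x3: set x3 = True.
Branch on x1: set x1 = True.
Branch on x2: set x2 = False.
(x4) alone gives x4 = True.
(x5) alone gives x5 = True.
Every clause now holds.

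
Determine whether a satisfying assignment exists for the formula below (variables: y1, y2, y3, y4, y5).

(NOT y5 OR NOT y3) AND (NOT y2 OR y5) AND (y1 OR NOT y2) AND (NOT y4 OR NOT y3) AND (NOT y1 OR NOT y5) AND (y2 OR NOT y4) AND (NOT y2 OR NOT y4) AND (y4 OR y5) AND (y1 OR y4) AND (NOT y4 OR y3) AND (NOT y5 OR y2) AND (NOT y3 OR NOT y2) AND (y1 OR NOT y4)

Case y5 = false:
(NOT y2) alone gives y2 = false.
(NOT y4) alone gives y4 = false.
That conflicts with the unit clause (y4).
Backtrack on y5: now try y5 = true.
(NOT y3) alone gives y3 = false.
(NOT y1) alone gives y1 = false.
(NOT y2) alone gives y2 = false.
That conflicts with the unit clause (y2).
Neither y5 = true nor y5 = false works.
No assignment satisfies every clause.

Unsatisfiable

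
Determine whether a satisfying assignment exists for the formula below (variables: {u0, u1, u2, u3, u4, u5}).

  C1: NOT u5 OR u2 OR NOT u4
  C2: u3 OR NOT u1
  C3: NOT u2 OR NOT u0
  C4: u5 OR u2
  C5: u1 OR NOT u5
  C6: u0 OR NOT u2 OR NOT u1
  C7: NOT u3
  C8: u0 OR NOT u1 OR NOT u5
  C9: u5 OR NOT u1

Satisfiable

The clause (NOT u3) is unit, so u3 = false.
The clause (NOT u1) is unit, so u1 = false.
The clause (NOT u5) is unit, so u5 = false.
The clause (u2) is unit, so u2 = true.
The clause (NOT u0) is unit, so u0 = false.
Every clause is now satisfied; u4 is unconstrained.
A satisfying assignment: u0: false, u1: false, u2: true, u3: false, u4: false, u5: false.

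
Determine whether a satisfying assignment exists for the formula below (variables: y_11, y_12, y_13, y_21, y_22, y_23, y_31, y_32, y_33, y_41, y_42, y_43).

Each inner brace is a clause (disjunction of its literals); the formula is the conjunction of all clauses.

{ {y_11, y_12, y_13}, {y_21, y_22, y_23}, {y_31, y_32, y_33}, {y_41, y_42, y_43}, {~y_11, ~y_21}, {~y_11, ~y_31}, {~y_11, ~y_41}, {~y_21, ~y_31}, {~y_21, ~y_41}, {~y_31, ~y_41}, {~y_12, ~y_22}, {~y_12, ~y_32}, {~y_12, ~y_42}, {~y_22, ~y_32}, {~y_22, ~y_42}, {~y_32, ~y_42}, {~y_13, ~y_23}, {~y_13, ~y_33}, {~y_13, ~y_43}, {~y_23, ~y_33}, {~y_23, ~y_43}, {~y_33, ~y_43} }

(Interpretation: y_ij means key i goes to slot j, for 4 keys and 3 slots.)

Branch on y_11: set y_11 = 0.
Branch on y_12: set y_12 = 1.
(~y_22) alone gives y_22 = 0.
(~y_32) alone gives y_32 = 0.
(~y_42) alone gives y_42 = 0.
Branch on y_21: set y_21 = 1.
(~y_31) alone gives y_31 = 0.
(y_33) alone gives y_33 = 1.
(~y_41) alone gives y_41 = 0.
(y_43) alone gives y_43 = 1.
But (~y_43) is also a unit clause — contradiction.
So y_21 must be the other value — set y_21 = 0.
(y_23) alone gives y_23 = 1.
(~y_13) alone gives y_13 = 0.
(~y_33) alone gives y_33 = 0.
(y_31) alone gives y_31 = 1.
(~y_41) alone gives y_41 = 0.
(y_43) alone gives y_43 = 1.
But (~y_43) is also a unit clause — contradiction.
Either choice for y_21 ends in contradiction.
So y_12 must be the other value — set y_12 = 0.
(y_13) alone gives y_13 = 1.
(~y_23) alone gives y_23 = 0.
(~y_33) alone gives y_33 = 0.
(~y_43) alone gives y_43 = 0.
Branch on y_21: set y_21 = 1.
(~y_31) alone gives y_31 = 0.
(y_32) alone gives y_32 = 1.
(~y_41) alone gives y_41 = 0.
(y_42) alone gives y_42 = 1.
But (~y_42) is also a unit clause — contradiction.
So y_21 must be the other value — set y_21 = 0.
(y_22) alone gives y_22 = 1.
(~y_32) alone gives y_32 = 0.
(y_31) alone gives y_31 = 1.
(~y_41) alone gives y_41 = 0.
(y_42) alone gives y_42 = 1.
But (~y_42) is also a unit clause — contradiction.
Either choice for y_21 ends in contradiction.
Either choice for y_12 ends in contradiction.
So y_11 must be the other value — set y_11 = 1.
(~y_21) alone gives y_21 = 0.
(~y_31) alone gives y_31 = 0.
(~y_41) alone gives y_41 = 0.
Branch on y_22: set y_22 = 1.
(~y_12) alone gives y_12 = 0.
(~y_32) alone gives y_32 = 0.
(y_33) alone gives y_33 = 1.
(~y_42) alone gives y_42 = 0.
(y_43) alone gives y_43 = 1.
But (~y_43) is also a unit clause — contradiction.
So y_22 must be the other value — set y_22 = 0.
(y_23) alone gives y_23 = 1.
(~y_13) alone gives y_13 = 0.
(~y_33) alone gives y_33 = 0.
(y_32) alone gives y_32 = 1.
(~y_12) alone gives y_12 = 0.
(~y_42) alone gives y_42 = 0.
(y_43) alone gives y_43 = 1.
But (~y_43) is also a unit clause — contradiction.
Either choice for y_22 ends in contradiction.
Either choice for y_11 ends in contradiction.
No assignment satisfies every clause.

No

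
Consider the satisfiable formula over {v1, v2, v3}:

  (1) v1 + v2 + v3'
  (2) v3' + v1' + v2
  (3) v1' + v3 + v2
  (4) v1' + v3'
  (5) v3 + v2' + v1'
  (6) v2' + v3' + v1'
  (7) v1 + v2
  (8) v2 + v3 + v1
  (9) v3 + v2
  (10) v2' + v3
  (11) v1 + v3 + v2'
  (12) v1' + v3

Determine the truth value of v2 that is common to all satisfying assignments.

True

Suppose v2 = 0.
From the singleton clause (v1), v1 = 1.
From the singleton clause (v3'), v3 = 0.
That conflicts with the unit clause (v3).
So every satisfying assignment has v2 = True.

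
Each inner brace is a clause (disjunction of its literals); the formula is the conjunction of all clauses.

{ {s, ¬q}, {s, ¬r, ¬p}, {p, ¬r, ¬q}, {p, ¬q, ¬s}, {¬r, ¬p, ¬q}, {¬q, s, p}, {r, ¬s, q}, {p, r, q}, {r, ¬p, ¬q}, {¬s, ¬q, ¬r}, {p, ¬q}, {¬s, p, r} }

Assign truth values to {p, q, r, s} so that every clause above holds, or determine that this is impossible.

Branch on s: set s = True.
Branch on p: set p = True.
Branch on r: set r = True.
Unit clause (¬q) forces q = False.
This assignment satisfies each clause.

p=True; q=False; r=True; s=True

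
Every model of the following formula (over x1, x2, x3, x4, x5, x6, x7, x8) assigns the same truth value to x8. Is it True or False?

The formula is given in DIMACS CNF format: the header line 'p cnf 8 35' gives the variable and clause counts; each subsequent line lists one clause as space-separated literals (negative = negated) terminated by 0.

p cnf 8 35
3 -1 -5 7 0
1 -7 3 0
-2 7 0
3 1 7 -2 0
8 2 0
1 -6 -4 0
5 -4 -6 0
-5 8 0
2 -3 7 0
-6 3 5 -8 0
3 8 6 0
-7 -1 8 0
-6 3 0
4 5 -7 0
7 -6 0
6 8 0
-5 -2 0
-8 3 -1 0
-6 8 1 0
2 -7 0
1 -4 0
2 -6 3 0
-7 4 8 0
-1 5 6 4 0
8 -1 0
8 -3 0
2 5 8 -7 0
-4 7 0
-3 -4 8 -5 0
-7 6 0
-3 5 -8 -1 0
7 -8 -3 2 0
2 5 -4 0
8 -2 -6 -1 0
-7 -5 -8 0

True

Suppose x8 = False.
From the singleton clause (x2), x2 = True.
From the singleton clause (x7), x7 = True.
From the singleton clause (¬x5), x5 = False.
From the singleton clause (¬x1), x1 = False.
From the singleton clause (x3), x3 = True.
Now (¬x3) is unsatisfied and unit — conflict.
So every satisfying assignment has x8 = True.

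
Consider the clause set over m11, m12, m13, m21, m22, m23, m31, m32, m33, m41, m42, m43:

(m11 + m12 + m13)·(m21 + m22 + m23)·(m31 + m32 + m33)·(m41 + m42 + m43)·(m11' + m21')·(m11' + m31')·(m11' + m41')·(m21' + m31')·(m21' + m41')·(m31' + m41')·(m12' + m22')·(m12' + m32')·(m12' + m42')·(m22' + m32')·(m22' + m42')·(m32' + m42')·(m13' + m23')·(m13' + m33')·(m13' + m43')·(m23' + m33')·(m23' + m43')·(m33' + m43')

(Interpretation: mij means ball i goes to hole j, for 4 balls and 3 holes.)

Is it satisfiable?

No

Suppose m11 = 0.
Suppose m12 = 1.
The clause (m22') is unit, so m22 = 0.
The clause (m32') is unit, so m32 = 0.
The clause (m42') is unit, so m42 = 0.
Suppose m21 = 1.
The clause (m31') is unit, so m31 = 0.
The clause (m33) is unit, so m33 = 1.
The clause (m41') is unit, so m41 = 0.
The clause (m43) is unit, so m43 = 1.
Now (m43') is unsatisfied and unit — conflict.
So m21 must be the other value — set m21 = 0.
The clause (m23) is unit, so m23 = 1.
The clause (m13') is unit, so m13 = 0.
The clause (m33') is unit, so m33 = 0.
The clause (m31) is unit, so m31 = 1.
The clause (m41') is unit, so m41 = 0.
The clause (m43) is unit, so m43 = 1.
Now (m43') is unsatisfied and unit — conflict.
Either choice for m21 ends in contradiction.
So m12 must be the other value — set m12 = 0.
The clause (m13) is unit, so m13 = 1.
The clause (m23') is unit, so m23 = 0.
The clause (m33') is unit, so m33 = 0.
The clause (m43') is unit, so m43 = 0.
Suppose m21 = 1.
The clause (m31') is unit, so m31 = 0.
The clause (m32) is unit, so m32 = 1.
The clause (m41') is unit, so m41 = 0.
The clause (m42) is unit, so m42 = 1.
Now (m42') is unsatisfied and unit — conflict.
So m21 must be the other value — set m21 = 0.
The clause (m22) is unit, so m22 = 1.
The clause (m32') is unit, so m32 = 0.
The clause (m31) is unit, so m31 = 1.
The clause (m41') is unit, so m41 = 0.
The clause (m42) is unit, so m42 = 1.
Now (m42') is unsatisfied and unit — conflict.
Either choice for m21 ends in contradiction.
Either choice for m12 ends in contradiction.
So m11 must be the other value — set m11 = 1.
The clause (m21') is unit, so m21 = 0.
The clause (m31') is unit, so m31 = 0.
The clause (m41') is unit, so m41 = 0.
Suppose m22 = 1.
The clause (m12') is unit, so m12 = 0.
The clause (m32') is unit, so m32 = 0.
The clause (m33) is unit, so m33 = 1.
The clause (m42') is unit, so m42 = 0.
The clause (m43) is unit, so m43 = 1.
Now (m43') is unsatisfied and unit — conflict.
So m22 must be the other value — set m22 = 0.
The clause (m23) is unit, so m23 = 1.
The clause (m13') is unit, so m13 = 0.
The clause (m33') is unit, so m33 = 0.
The clause (m32) is unit, so m32 = 1.
The clause (m12') is unit, so m12 = 0.
The clause (m42') is unit, so m42 = 0.
The clause (m43) is unit, so m43 = 1.
Now (m43') is unsatisfied and unit — conflict.
Either choice for m22 ends in contradiction.
Either choice for m11 ends in contradiction.
No assignment satisfies every clause.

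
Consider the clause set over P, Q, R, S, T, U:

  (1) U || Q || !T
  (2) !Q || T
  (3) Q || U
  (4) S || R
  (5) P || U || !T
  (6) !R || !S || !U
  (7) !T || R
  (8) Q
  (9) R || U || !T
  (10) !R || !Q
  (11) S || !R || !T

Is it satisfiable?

The clause (Q) is unit, so Q = true.
The clause (T) is unit, so T = true.
The clause (R) is unit, so R = true.
But (!R) is also a unit clause — contradiction.
No assignment satisfies every clause.

Unsatisfiable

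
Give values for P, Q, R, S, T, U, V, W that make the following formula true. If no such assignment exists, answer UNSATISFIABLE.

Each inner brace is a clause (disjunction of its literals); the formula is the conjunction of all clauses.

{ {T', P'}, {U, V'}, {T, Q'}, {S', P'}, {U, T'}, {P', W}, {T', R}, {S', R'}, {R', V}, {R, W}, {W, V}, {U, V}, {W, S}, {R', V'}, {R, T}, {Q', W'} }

UNSATISFIABLE

Case T = 0:
From the singleton clause (Q'), Q = 0.
From the singleton clause (R), R = 1.
From the singleton clause (S'), S = 0.
From the singleton clause (V), V = 1.
Now (V') is unsatisfied and unit — conflict.
So T must be the other value — set T = 1.
From the singleton clause (P'), P = 0.
From the singleton clause (U), U = 1.
From the singleton clause (R), R = 1.
From the singleton clause (S'), S = 0.
From the singleton clause (V), V = 1.
Now (V') is unsatisfied and unit — conflict.
Both values of T lead to a conflict.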